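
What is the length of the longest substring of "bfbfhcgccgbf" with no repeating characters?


Input: "bfbfhcgccgbf"
Sliding window (track last position of each char):
  Position 0 ('b'): window [0,0] length 1 -- new best
  Position 1 ('f'): window [0,1] length 2 -- new best
  Position 2 ('b'): repeat (last at 0), move window start to 1
  Position 2 ('b'): window [1,2] length 2
  Position 3 ('f'): repeat (last at 1), move window start to 2
  Position 3 ('f'): window [2,3] length 2
  Position 4 ('h'): window [2,4] length 3 -- new best
  Position 5 ('c'): window [2,5] length 4 -- new best
  Position 6 ('g'): window [2,6] length 5 -- new best
  Position 7 ('c'): repeat (last at 5), move window start to 6
  Position 7 ('c'): window [6,7] length 2
  Position 8 ('c'): repeat (last at 7), move window start to 8
  Position 8 ('c'): window [8,8] length 1
  Position 9 ('g'): window [8,9] length 2
  Position 10 ('b'): window [8,10] length 3
  Position 11 ('f'): window [8,11] length 4
Longest substring with no repeats: "bfhcg" with length 5

5


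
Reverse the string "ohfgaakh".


Input: ohfgaakh
Reading characters right to left:
  Position 7: 'h'
  Position 6: 'k'
  Position 5: 'a'
  Position 4: 'a'
  Position 3: 'g'
  Position 2: 'f'
  Position 1: 'h'
  Position 0: 'o'
Reversed: hkaagfho

hkaagfho


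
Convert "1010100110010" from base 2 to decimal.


Input: "1010100110010" in base 2
Positional expansion:
  Digit '1' (value 1) x 2^12 = 4096
  Digit '0' (value 0) x 2^11 = 0
  Digit '1' (value 1) x 2^10 = 1024
  Digit '0' (value 0) x 2^9 = 0
  Digit '1' (value 1) x 2^8 = 256
  Digit '0' (value 0) x 2^7 = 0
  Digit '0' (value 0) x 2^6 = 0
  Digit '1' (value 1) x 2^5 = 32
  Digit '1' (value 1) x 2^4 = 16
  Digit '0' (value 0) x 2^3 = 0
  Digit '0' (value 0) x 2^2 = 0
  Digit '1' (value 1) x 2^1 = 2
  Digit '0' (value 0) x 2^0 = 0
Sum = 5426

5426


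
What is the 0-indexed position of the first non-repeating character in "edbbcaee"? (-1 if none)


Input: edbbcaee
Character frequencies:
  'a': 1
  'b': 2
  'c': 1
  'd': 1
  'e': 3
Scanning left to right for freq == 1:
  Position 0 ('e'): freq=3, skip
  Position 1 ('d'): unique! => answer = 1

1


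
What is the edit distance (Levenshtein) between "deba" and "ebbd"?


Computing edit distance: "deba" -> "ebbd"
DP table:
           e    b    b    d
      0    1    2    3    4
  d   1    1    2    3    3
  e   2    1    2    3    4
  b   3    2    1    2    3
  a   4    3    2    2    3
Edit distance = dp[4][4] = 3

3


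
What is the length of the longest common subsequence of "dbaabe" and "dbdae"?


LCS of "dbaabe" and "dbdae"
DP table:
           d    b    d    a    e
      0    0    0    0    0    0
  d   0    1    1    1    1    1
  b   0    1    2    2    2    2
  a   0    1    2    2    3    3
  a   0    1    2    2    3    3
  b   0    1    2    2    3    3
  e   0    1    2    2    3    4
LCS length = dp[6][5] = 4

4


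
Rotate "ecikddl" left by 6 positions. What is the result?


Input: "ecikddl", rotate left by 6
First 6 characters: "ecikdd"
Remaining characters: "l"
Concatenate remaining + first: "l" + "ecikdd" = "lecikdd"

lecikdd


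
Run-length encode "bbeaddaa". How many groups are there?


Input: bbeaddaa
Scanning for consecutive runs:
  Group 1: 'b' x 2 (positions 0-1)
  Group 2: 'e' x 1 (positions 2-2)
  Group 3: 'a' x 1 (positions 3-3)
  Group 4: 'd' x 2 (positions 4-5)
  Group 5: 'a' x 2 (positions 6-7)
Total groups: 5

5


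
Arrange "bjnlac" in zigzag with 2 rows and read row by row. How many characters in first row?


Zigzag "bjnlac" into 2 rows:
Placing characters:
  'b' => row 0
  'j' => row 1
  'n' => row 0
  'l' => row 1
  'a' => row 0
  'c' => row 1
Rows:
  Row 0: "bna"
  Row 1: "jlc"
First row length: 3

3


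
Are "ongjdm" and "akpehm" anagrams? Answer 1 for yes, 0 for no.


Strings: "ongjdm", "akpehm"
Sorted first:  dgjmno
Sorted second: aehkmp
Differ at position 0: 'd' vs 'a' => not anagrams

0


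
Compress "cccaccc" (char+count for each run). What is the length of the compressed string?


Input: cccaccc
Runs:
  'c' x 3 => "c3"
  'a' x 1 => "a1"
  'c' x 3 => "c3"
Compressed: "c3a1c3"
Compressed length: 6

6


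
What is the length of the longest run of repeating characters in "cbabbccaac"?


Input: "cbabbccaac"
Scanning for longest run:
  Position 1 ('b'): new char, reset run to 1
  Position 2 ('a'): new char, reset run to 1
  Position 3 ('b'): new char, reset run to 1
  Position 4 ('b'): continues run of 'b', length=2
  Position 5 ('c'): new char, reset run to 1
  Position 6 ('c'): continues run of 'c', length=2
  Position 7 ('a'): new char, reset run to 1
  Position 8 ('a'): continues run of 'a', length=2
  Position 9 ('c'): new char, reset run to 1
Longest run: 'b' with length 2

2


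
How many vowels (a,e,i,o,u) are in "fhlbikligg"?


Input: fhlbikligg
Checking each character:
  'f' at position 0: consonant
  'h' at position 1: consonant
  'l' at position 2: consonant
  'b' at position 3: consonant
  'i' at position 4: vowel (running total: 1)
  'k' at position 5: consonant
  'l' at position 6: consonant
  'i' at position 7: vowel (running total: 2)
  'g' at position 8: consonant
  'g' at position 9: consonant
Total vowels: 2

2


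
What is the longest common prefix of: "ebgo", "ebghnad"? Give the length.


Words: ebgo, ebghnad
  Position 0: all 'e' => match
  Position 1: all 'b' => match
  Position 2: all 'g' => match
  Position 3: ('o', 'h') => mismatch, stop
LCP = "ebg" (length 3)

3


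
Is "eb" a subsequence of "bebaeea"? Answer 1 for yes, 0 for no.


Check if "eb" is a subsequence of "bebaeea"
Greedy scan:
  Position 0 ('b'): no match needed
  Position 1 ('e'): matches sub[0] = 'e'
  Position 2 ('b'): matches sub[1] = 'b'
  Position 3 ('a'): no match needed
  Position 4 ('e'): no match needed
  Position 5 ('e'): no match needed
  Position 6 ('a'): no match needed
All 2 characters matched => is a subsequence

1


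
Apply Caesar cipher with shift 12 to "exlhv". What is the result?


Caesar cipher: shift "exlhv" by 12
  'e' (pos 4) + 12 = pos 16 = 'q'
  'x' (pos 23) + 12 = pos 9 = 'j'
  'l' (pos 11) + 12 = pos 23 = 'x'
  'h' (pos 7) + 12 = pos 19 = 't'
  'v' (pos 21) + 12 = pos 7 = 'h'
Result: qjxth

qjxth


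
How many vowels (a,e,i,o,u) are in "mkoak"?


Input: mkoak
Checking each character:
  'm' at position 0: consonant
  'k' at position 1: consonant
  'o' at position 2: vowel (running total: 1)
  'a' at position 3: vowel (running total: 2)
  'k' at position 4: consonant
Total vowels: 2

2


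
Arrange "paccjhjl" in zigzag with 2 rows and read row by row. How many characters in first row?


Zigzag "paccjhjl" into 2 rows:
Placing characters:
  'p' => row 0
  'a' => row 1
  'c' => row 0
  'c' => row 1
  'j' => row 0
  'h' => row 1
  'j' => row 0
  'l' => row 1
Rows:
  Row 0: "pcjj"
  Row 1: "achl"
First row length: 4

4


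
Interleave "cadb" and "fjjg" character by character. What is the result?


Interleaving "cadb" and "fjjg":
  Position 0: 'c' from first, 'f' from second => "cf"
  Position 1: 'a' from first, 'j' from second => "aj"
  Position 2: 'd' from first, 'j' from second => "dj"
  Position 3: 'b' from first, 'g' from second => "bg"
Result: cfajdjbg

cfajdjbg


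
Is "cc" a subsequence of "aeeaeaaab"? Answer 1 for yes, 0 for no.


Check if "cc" is a subsequence of "aeeaeaaab"
Greedy scan:
  Position 0 ('a'): no match needed
  Position 1 ('e'): no match needed
  Position 2 ('e'): no match needed
  Position 3 ('a'): no match needed
  Position 4 ('e'): no match needed
  Position 5 ('a'): no match needed
  Position 6 ('a'): no match needed
  Position 7 ('a'): no match needed
  Position 8 ('b'): no match needed
Only matched 0/2 characters => not a subsequence

0


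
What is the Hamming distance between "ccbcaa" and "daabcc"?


Comparing "ccbcaa" and "daabcc" position by position:
  Position 0: 'c' vs 'd' => differ
  Position 1: 'c' vs 'a' => differ
  Position 2: 'b' vs 'a' => differ
  Position 3: 'c' vs 'b' => differ
  Position 4: 'a' vs 'c' => differ
  Position 5: 'a' vs 'c' => differ
Total differences (Hamming distance): 6

6


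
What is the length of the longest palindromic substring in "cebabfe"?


Input: "cebabfe"
Checking substrings for palindromes:
  [2:5] "bab" (len 3) => palindrome
Longest palindromic substring: "bab" with length 3

3


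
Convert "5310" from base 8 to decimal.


Input: "5310" in base 8
Positional expansion:
  Digit '5' (value 5) x 8^3 = 2560
  Digit '3' (value 3) x 8^2 = 192
  Digit '1' (value 1) x 8^1 = 8
  Digit '0' (value 0) x 8^0 = 0
Sum = 2760

2760


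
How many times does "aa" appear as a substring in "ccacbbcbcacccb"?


Searching for "aa" in "ccacbbcbcacccb"
Scanning each position:
  Position 0: "cc" => no
  Position 1: "ca" => no
  Position 2: "ac" => no
  Position 3: "cb" => no
  Position 4: "bb" => no
  Position 5: "bc" => no
  Position 6: "cb" => no
  Position 7: "bc" => no
  Position 8: "ca" => no
  Position 9: "ac" => no
  Position 10: "cc" => no
  Position 11: "cc" => no
  Position 12: "cb" => no
Total occurrences: 0

0


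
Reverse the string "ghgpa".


Input: ghgpa
Reading characters right to left:
  Position 4: 'a'
  Position 3: 'p'
  Position 2: 'g'
  Position 1: 'h'
  Position 0: 'g'
Reversed: apghg

apghg


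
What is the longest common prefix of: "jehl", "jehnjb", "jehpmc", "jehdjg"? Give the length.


Words: jehl, jehnjb, jehpmc, jehdjg
  Position 0: all 'j' => match
  Position 1: all 'e' => match
  Position 2: all 'h' => match
  Position 3: ('l', 'n', 'p', 'd') => mismatch, stop
LCP = "jeh" (length 3)

3


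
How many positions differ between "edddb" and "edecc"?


Comparing "edddb" and "edecc" position by position:
  Position 0: 'e' vs 'e' => same
  Position 1: 'd' vs 'd' => same
  Position 2: 'd' vs 'e' => DIFFER
  Position 3: 'd' vs 'c' => DIFFER
  Position 4: 'b' vs 'c' => DIFFER
Positions that differ: 3

3


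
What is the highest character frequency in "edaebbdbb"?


Input: edaebbdbb
Character counts:
  'a': 1
  'b': 4
  'd': 2
  'e': 2
Maximum frequency: 4

4


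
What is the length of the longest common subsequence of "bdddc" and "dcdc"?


LCS of "bdddc" and "dcdc"
DP table:
           d    c    d    c
      0    0    0    0    0
  b   0    0    0    0    0
  d   0    1    1    1    1
  d   0    1    1    2    2
  d   0    1    1    2    2
  c   0    1    2    2    3
LCS length = dp[5][4] = 3

3


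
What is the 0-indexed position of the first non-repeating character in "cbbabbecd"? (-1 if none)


Input: cbbabbecd
Character frequencies:
  'a': 1
  'b': 4
  'c': 2
  'd': 1
  'e': 1
Scanning left to right for freq == 1:
  Position 0 ('c'): freq=2, skip
  Position 1 ('b'): freq=4, skip
  Position 2 ('b'): freq=4, skip
  Position 3 ('a'): unique! => answer = 3

3


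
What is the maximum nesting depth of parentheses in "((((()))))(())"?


Input: "((((()))))(())"
Tracking depth:
  Position 0 '(': depth becomes 1
  Position 1 '(': depth becomes 2
  Position 2 '(': depth becomes 3
  Position 3 '(': depth becomes 4
  Position 4 '(': depth becomes 5
  Position 5 ')': depth becomes 4
  Position 6 ')': depth becomes 3
  Position 7 ')': depth becomes 2
  Position 8 ')': depth becomes 1
  Position 9 ')': depth becomes 0
  Position 10 '(': depth becomes 1
  Position 11 '(': depth becomes 2
  Position 12 ')': depth becomes 1
  Position 13 ')': depth becomes 0
Maximum depth reached: 5

5


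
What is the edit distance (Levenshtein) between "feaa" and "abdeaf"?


Computing edit distance: "feaa" -> "abdeaf"
DP table:
           a    b    d    e    a    f
      0    1    2    3    4    5    6
  f   1    1    2    3    4    5    5
  e   2    2    2    3    3    4    5
  a   3    2    3    3    4    3    4
  a   4    3    3    4    4    4    4
Edit distance = dp[4][6] = 4

4


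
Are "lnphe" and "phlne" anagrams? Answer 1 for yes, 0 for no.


Strings: "lnphe", "phlne"
Sorted first:  ehlnp
Sorted second: ehlnp
Sorted forms match => anagrams

1


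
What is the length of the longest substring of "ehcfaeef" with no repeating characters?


Input: "ehcfaeef"
Sliding window (track last position of each char):
  Position 0 ('e'): window [0,0] length 1 -- new best
  Position 1 ('h'): window [0,1] length 2 -- new best
  Position 2 ('c'): window [0,2] length 3 -- new best
  Position 3 ('f'): window [0,3] length 4 -- new best
  Position 4 ('a'): window [0,4] length 5 -- new best
  Position 5 ('e'): repeat (last at 0), move window start to 1
  Position 5 ('e'): window [1,5] length 5
  Position 6 ('e'): repeat (last at 5), move window start to 6
  Position 6 ('e'): window [6,6] length 1
  Position 7 ('f'): window [6,7] length 2
Longest substring with no repeats: "ehcfa" with length 5

5


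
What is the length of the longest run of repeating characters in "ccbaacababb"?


Input: "ccbaacababb"
Scanning for longest run:
  Position 1 ('c'): continues run of 'c', length=2
  Position 2 ('b'): new char, reset run to 1
  Position 3 ('a'): new char, reset run to 1
  Position 4 ('a'): continues run of 'a', length=2
  Position 5 ('c'): new char, reset run to 1
  Position 6 ('a'): new char, reset run to 1
  Position 7 ('b'): new char, reset run to 1
  Position 8 ('a'): new char, reset run to 1
  Position 9 ('b'): new char, reset run to 1
  Position 10 ('b'): continues run of 'b', length=2
Longest run: 'c' with length 2

2


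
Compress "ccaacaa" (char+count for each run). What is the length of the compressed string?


Input: ccaacaa
Runs:
  'c' x 2 => "c2"
  'a' x 2 => "a2"
  'c' x 1 => "c1"
  'a' x 2 => "a2"
Compressed: "c2a2c1a2"
Compressed length: 8

8


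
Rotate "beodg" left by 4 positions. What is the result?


Input: "beodg", rotate left by 4
First 4 characters: "beod"
Remaining characters: "g"
Concatenate remaining + first: "g" + "beod" = "gbeod"

gbeod


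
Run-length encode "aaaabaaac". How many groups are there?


Input: aaaabaaac
Scanning for consecutive runs:
  Group 1: 'a' x 4 (positions 0-3)
  Group 2: 'b' x 1 (positions 4-4)
  Group 3: 'a' x 3 (positions 5-7)
  Group 4: 'c' x 1 (positions 8-8)
Total groups: 4

4


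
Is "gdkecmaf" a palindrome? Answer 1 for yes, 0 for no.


Input: gdkecmaf
Reversed: famcekdg
  Compare pos 0 ('g') with pos 7 ('f'): MISMATCH
  Compare pos 1 ('d') with pos 6 ('a'): MISMATCH
  Compare pos 2 ('k') with pos 5 ('m'): MISMATCH
  Compare pos 3 ('e') with pos 4 ('c'): MISMATCH
Result: not a palindrome

0


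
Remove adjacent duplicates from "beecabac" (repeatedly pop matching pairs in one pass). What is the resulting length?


Input: beecabac
Stack-based adjacent duplicate removal:
  Read 'b': push. Stack: b
  Read 'e': push. Stack: be
  Read 'e': matches stack top 'e' => pop. Stack: b
  Read 'c': push. Stack: bc
  Read 'a': push. Stack: bca
  Read 'b': push. Stack: bcab
  Read 'a': push. Stack: bcaba
  Read 'c': push. Stack: bcabac
Final stack: "bcabac" (length 6)

6


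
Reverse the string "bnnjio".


Input: bnnjio
Reading characters right to left:
  Position 5: 'o'
  Position 4: 'i'
  Position 3: 'j'
  Position 2: 'n'
  Position 1: 'n'
  Position 0: 'b'
Reversed: oijnnb

oijnnb


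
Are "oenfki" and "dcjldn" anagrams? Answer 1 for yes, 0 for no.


Strings: "oenfki", "dcjldn"
Sorted first:  efikno
Sorted second: cddjln
Differ at position 0: 'e' vs 'c' => not anagrams

0


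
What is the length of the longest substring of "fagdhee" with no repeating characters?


Input: "fagdhee"
Sliding window (track last position of each char):
  Position 0 ('f'): window [0,0] length 1 -- new best
  Position 1 ('a'): window [0,1] length 2 -- new best
  Position 2 ('g'): window [0,2] length 3 -- new best
  Position 3 ('d'): window [0,3] length 4 -- new best
  Position 4 ('h'): window [0,4] length 5 -- new best
  Position 5 ('e'): window [0,5] length 6 -- new best
  Position 6 ('e'): repeat (last at 5), move window start to 6
  Position 6 ('e'): window [6,6] length 1
Longest substring with no repeats: "fagdhe" with length 6

6


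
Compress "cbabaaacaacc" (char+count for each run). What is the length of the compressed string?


Input: cbabaaacaacc
Runs:
  'c' x 1 => "c1"
  'b' x 1 => "b1"
  'a' x 1 => "a1"
  'b' x 1 => "b1"
  'a' x 3 => "a3"
  'c' x 1 => "c1"
  'a' x 2 => "a2"
  'c' x 2 => "c2"
Compressed: "c1b1a1b1a3c1a2c2"
Compressed length: 16

16


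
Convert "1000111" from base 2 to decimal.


Input: "1000111" in base 2
Positional expansion:
  Digit '1' (value 1) x 2^6 = 64
  Digit '0' (value 0) x 2^5 = 0
  Digit '0' (value 0) x 2^4 = 0
  Digit '0' (value 0) x 2^3 = 0
  Digit '1' (value 1) x 2^2 = 4
  Digit '1' (value 1) x 2^1 = 2
  Digit '1' (value 1) x 2^0 = 1
Sum = 71

71


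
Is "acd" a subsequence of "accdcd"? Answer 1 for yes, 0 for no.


Check if "acd" is a subsequence of "accdcd"
Greedy scan:
  Position 0 ('a'): matches sub[0] = 'a'
  Position 1 ('c'): matches sub[1] = 'c'
  Position 2 ('c'): no match needed
  Position 3 ('d'): matches sub[2] = 'd'
  Position 4 ('c'): no match needed
  Position 5 ('d'): no match needed
All 3 characters matched => is a subsequence

1


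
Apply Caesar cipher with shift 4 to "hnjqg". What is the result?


Caesar cipher: shift "hnjqg" by 4
  'h' (pos 7) + 4 = pos 11 = 'l'
  'n' (pos 13) + 4 = pos 17 = 'r'
  'j' (pos 9) + 4 = pos 13 = 'n'
  'q' (pos 16) + 4 = pos 20 = 'u'
  'g' (pos 6) + 4 = pos 10 = 'k'
Result: lrnuk

lrnuk


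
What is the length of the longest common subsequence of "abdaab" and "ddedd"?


LCS of "abdaab" and "ddedd"
DP table:
           d    d    e    d    d
      0    0    0    0    0    0
  a   0    0    0    0    0    0
  b   0    0    0    0    0    0
  d   0    1    1    1    1    1
  a   0    1    1    1    1    1
  a   0    1    1    1    1    1
  b   0    1    1    1    1    1
LCS length = dp[6][5] = 1

1


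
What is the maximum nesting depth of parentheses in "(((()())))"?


Input: "(((()())))"
Tracking depth:
  Position 0 '(': depth becomes 1
  Position 1 '(': depth becomes 2
  Position 2 '(': depth becomes 3
  Position 3 '(': depth becomes 4
  Position 4 ')': depth becomes 3
  Position 5 '(': depth becomes 4
  Position 6 ')': depth becomes 3
  Position 7 ')': depth becomes 2
  Position 8 ')': depth becomes 1
  Position 9 ')': depth becomes 0
Maximum depth reached: 4

4


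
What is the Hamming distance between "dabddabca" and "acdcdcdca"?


Comparing "dabddabca" and "acdcdcdca" position by position:
  Position 0: 'd' vs 'a' => differ
  Position 1: 'a' vs 'c' => differ
  Position 2: 'b' vs 'd' => differ
  Position 3: 'd' vs 'c' => differ
  Position 4: 'd' vs 'd' => same
  Position 5: 'a' vs 'c' => differ
  Position 6: 'b' vs 'd' => differ
  Position 7: 'c' vs 'c' => same
  Position 8: 'a' vs 'a' => same
Total differences (Hamming distance): 6

6


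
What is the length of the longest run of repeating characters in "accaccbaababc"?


Input: "accaccbaababc"
Scanning for longest run:
  Position 1 ('c'): new char, reset run to 1
  Position 2 ('c'): continues run of 'c', length=2
  Position 3 ('a'): new char, reset run to 1
  Position 4 ('c'): new char, reset run to 1
  Position 5 ('c'): continues run of 'c', length=2
  Position 6 ('b'): new char, reset run to 1
  Position 7 ('a'): new char, reset run to 1
  Position 8 ('a'): continues run of 'a', length=2
  Position 9 ('b'): new char, reset run to 1
  Position 10 ('a'): new char, reset run to 1
  Position 11 ('b'): new char, reset run to 1
  Position 12 ('c'): new char, reset run to 1
Longest run: 'c' with length 2

2


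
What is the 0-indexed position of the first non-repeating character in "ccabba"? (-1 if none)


Input: ccabba
Character frequencies:
  'a': 2
  'b': 2
  'c': 2
Scanning left to right for freq == 1:
  Position 0 ('c'): freq=2, skip
  Position 1 ('c'): freq=2, skip
  Position 2 ('a'): freq=2, skip
  Position 3 ('b'): freq=2, skip
  Position 4 ('b'): freq=2, skip
  Position 5 ('a'): freq=2, skip
  No unique character found => answer = -1

-1


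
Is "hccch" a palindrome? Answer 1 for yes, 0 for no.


Input: hccch
Reversed: hccch
  Compare pos 0 ('h') with pos 4 ('h'): match
  Compare pos 1 ('c') with pos 3 ('c'): match
Result: palindrome

1


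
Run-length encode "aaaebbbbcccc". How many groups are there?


Input: aaaebbbbcccc
Scanning for consecutive runs:
  Group 1: 'a' x 3 (positions 0-2)
  Group 2: 'e' x 1 (positions 3-3)
  Group 3: 'b' x 4 (positions 4-7)
  Group 4: 'c' x 4 (positions 8-11)
Total groups: 4

4


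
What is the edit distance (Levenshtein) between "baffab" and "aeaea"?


Computing edit distance: "baffab" -> "aeaea"
DP table:
           a    e    a    e    a
      0    1    2    3    4    5
  b   1    1    2    3    4    5
  a   2    1    2    2    3    4
  f   3    2    2    3    3    4
  f   4    3    3    3    4    4
  a   5    4    4    3    4    4
  b   6    5    5    4    4    5
Edit distance = dp[6][5] = 5

5


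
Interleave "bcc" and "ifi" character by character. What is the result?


Interleaving "bcc" and "ifi":
  Position 0: 'b' from first, 'i' from second => "bi"
  Position 1: 'c' from first, 'f' from second => "cf"
  Position 2: 'c' from first, 'i' from second => "ci"
Result: bicfci

bicfci


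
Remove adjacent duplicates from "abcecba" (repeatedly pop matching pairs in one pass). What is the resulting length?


Input: abcecba
Stack-based adjacent duplicate removal:
  Read 'a': push. Stack: a
  Read 'b': push. Stack: ab
  Read 'c': push. Stack: abc
  Read 'e': push. Stack: abce
  Read 'c': push. Stack: abcec
  Read 'b': push. Stack: abcecb
  Read 'a': push. Stack: abcecba
Final stack: "abcecba" (length 7)

7


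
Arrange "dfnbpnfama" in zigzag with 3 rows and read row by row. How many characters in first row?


Zigzag "dfnbpnfama" into 3 rows:
Placing characters:
  'd' => row 0
  'f' => row 1
  'n' => row 2
  'b' => row 1
  'p' => row 0
  'n' => row 1
  'f' => row 2
  'a' => row 1
  'm' => row 0
  'a' => row 1
Rows:
  Row 0: "dpm"
  Row 1: "fbnaa"
  Row 2: "nf"
First row length: 3

3


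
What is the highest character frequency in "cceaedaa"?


Input: cceaedaa
Character counts:
  'a': 3
  'c': 2
  'd': 1
  'e': 2
Maximum frequency: 3

3


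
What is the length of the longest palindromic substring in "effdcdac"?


Input: "effdcdac"
Checking substrings for palindromes:
  [3:6] "dcd" (len 3) => palindrome
  [1:3] "ff" (len 2) => palindrome
Longest palindromic substring: "dcd" with length 3

3


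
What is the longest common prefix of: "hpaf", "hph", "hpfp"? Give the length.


Words: hpaf, hph, hpfp
  Position 0: all 'h' => match
  Position 1: all 'p' => match
  Position 2: ('a', 'h', 'f') => mismatch, stop
LCP = "hp" (length 2)

2


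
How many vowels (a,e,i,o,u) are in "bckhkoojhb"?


Input: bckhkoojhb
Checking each character:
  'b' at position 0: consonant
  'c' at position 1: consonant
  'k' at position 2: consonant
  'h' at position 3: consonant
  'k' at position 4: consonant
  'o' at position 5: vowel (running total: 1)
  'o' at position 6: vowel (running total: 2)
  'j' at position 7: consonant
  'h' at position 8: consonant
  'b' at position 9: consonant
Total vowels: 2

2


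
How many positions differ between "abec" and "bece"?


Comparing "abec" and "bece" position by position:
  Position 0: 'a' vs 'b' => DIFFER
  Position 1: 'b' vs 'e' => DIFFER
  Position 2: 'e' vs 'c' => DIFFER
  Position 3: 'c' vs 'e' => DIFFER
Positions that differ: 4

4


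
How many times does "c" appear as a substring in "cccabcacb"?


Searching for "c" in "cccabcacb"
Scanning each position:
  Position 0: "c" => MATCH
  Position 1: "c" => MATCH
  Position 2: "c" => MATCH
  Position 3: "a" => no
  Position 4: "b" => no
  Position 5: "c" => MATCH
  Position 6: "a" => no
  Position 7: "c" => MATCH
  Position 8: "b" => no
Total occurrences: 5

5


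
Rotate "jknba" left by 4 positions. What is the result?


Input: "jknba", rotate left by 4
First 4 characters: "jknb"
Remaining characters: "a"
Concatenate remaining + first: "a" + "jknb" = "ajknb"

ajknb


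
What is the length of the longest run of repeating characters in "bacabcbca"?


Input: "bacabcbca"
Scanning for longest run:
  Position 1 ('a'): new char, reset run to 1
  Position 2 ('c'): new char, reset run to 1
  Position 3 ('a'): new char, reset run to 1
  Position 4 ('b'): new char, reset run to 1
  Position 5 ('c'): new char, reset run to 1
  Position 6 ('b'): new char, reset run to 1
  Position 7 ('c'): new char, reset run to 1
  Position 8 ('a'): new char, reset run to 1
Longest run: 'b' with length 1

1


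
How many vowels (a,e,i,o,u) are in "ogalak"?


Input: ogalak
Checking each character:
  'o' at position 0: vowel (running total: 1)
  'g' at position 1: consonant
  'a' at position 2: vowel (running total: 2)
  'l' at position 3: consonant
  'a' at position 4: vowel (running total: 3)
  'k' at position 5: consonant
Total vowels: 3

3


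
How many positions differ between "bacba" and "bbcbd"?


Comparing "bacba" and "bbcbd" position by position:
  Position 0: 'b' vs 'b' => same
  Position 1: 'a' vs 'b' => DIFFER
  Position 2: 'c' vs 'c' => same
  Position 3: 'b' vs 'b' => same
  Position 4: 'a' vs 'd' => DIFFER
Positions that differ: 2

2


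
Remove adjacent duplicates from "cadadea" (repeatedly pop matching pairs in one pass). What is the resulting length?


Input: cadadea
Stack-based adjacent duplicate removal:
  Read 'c': push. Stack: c
  Read 'a': push. Stack: ca
  Read 'd': push. Stack: cad
  Read 'a': push. Stack: cada
  Read 'd': push. Stack: cadad
  Read 'e': push. Stack: cadade
  Read 'a': push. Stack: cadadea
Final stack: "cadadea" (length 7)

7


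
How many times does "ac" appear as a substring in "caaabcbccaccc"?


Searching for "ac" in "caaabcbccaccc"
Scanning each position:
  Position 0: "ca" => no
  Position 1: "aa" => no
  Position 2: "aa" => no
  Position 3: "ab" => no
  Position 4: "bc" => no
  Position 5: "cb" => no
  Position 6: "bc" => no
  Position 7: "cc" => no
  Position 8: "ca" => no
  Position 9: "ac" => MATCH
  Position 10: "cc" => no
  Position 11: "cc" => no
Total occurrences: 1

1


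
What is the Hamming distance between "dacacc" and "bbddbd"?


Comparing "dacacc" and "bbddbd" position by position:
  Position 0: 'd' vs 'b' => differ
  Position 1: 'a' vs 'b' => differ
  Position 2: 'c' vs 'd' => differ
  Position 3: 'a' vs 'd' => differ
  Position 4: 'c' vs 'b' => differ
  Position 5: 'c' vs 'd' => differ
Total differences (Hamming distance): 6

6


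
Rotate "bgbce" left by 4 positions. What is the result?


Input: "bgbce", rotate left by 4
First 4 characters: "bgbc"
Remaining characters: "e"
Concatenate remaining + first: "e" + "bgbc" = "ebgbc"

ebgbc


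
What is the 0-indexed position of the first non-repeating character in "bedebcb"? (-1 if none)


Input: bedebcb
Character frequencies:
  'b': 3
  'c': 1
  'd': 1
  'e': 2
Scanning left to right for freq == 1:
  Position 0 ('b'): freq=3, skip
  Position 1 ('e'): freq=2, skip
  Position 2 ('d'): unique! => answer = 2

2


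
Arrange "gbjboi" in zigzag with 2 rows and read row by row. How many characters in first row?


Zigzag "gbjboi" into 2 rows:
Placing characters:
  'g' => row 0
  'b' => row 1
  'j' => row 0
  'b' => row 1
  'o' => row 0
  'i' => row 1
Rows:
  Row 0: "gjo"
  Row 1: "bbi"
First row length: 3

3


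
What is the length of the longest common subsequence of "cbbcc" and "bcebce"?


LCS of "cbbcc" and "bcebce"
DP table:
           b    c    e    b    c    e
      0    0    0    0    0    0    0
  c   0    0    1    1    1    1    1
  b   0    1    1    1    2    2    2
  b   0    1    1    1    2    2    2
  c   0    1    2    2    2    3    3
  c   0    1    2    2    2    3    3
LCS length = dp[5][6] = 3

3


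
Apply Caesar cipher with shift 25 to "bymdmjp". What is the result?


Caesar cipher: shift "bymdmjp" by 25
  'b' (pos 1) + 25 = pos 0 = 'a'
  'y' (pos 24) + 25 = pos 23 = 'x'
  'm' (pos 12) + 25 = pos 11 = 'l'
  'd' (pos 3) + 25 = pos 2 = 'c'
  'm' (pos 12) + 25 = pos 11 = 'l'
  'j' (pos 9) + 25 = pos 8 = 'i'
  'p' (pos 15) + 25 = pos 14 = 'o'
Result: axlclio

axlclio


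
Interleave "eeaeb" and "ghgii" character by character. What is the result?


Interleaving "eeaeb" and "ghgii":
  Position 0: 'e' from first, 'g' from second => "eg"
  Position 1: 'e' from first, 'h' from second => "eh"
  Position 2: 'a' from first, 'g' from second => "ag"
  Position 3: 'e' from first, 'i' from second => "ei"
  Position 4: 'b' from first, 'i' from second => "bi"
Result: egehageibi

egehageibi


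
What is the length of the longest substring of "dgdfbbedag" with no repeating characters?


Input: "dgdfbbedag"
Sliding window (track last position of each char):
  Position 0 ('d'): window [0,0] length 1 -- new best
  Position 1 ('g'): window [0,1] length 2 -- new best
  Position 2 ('d'): repeat (last at 0), move window start to 1
  Position 2 ('d'): window [1,2] length 2
  Position 3 ('f'): window [1,3] length 3 -- new best
  Position 4 ('b'): window [1,4] length 4 -- new best
  Position 5 ('b'): repeat (last at 4), move window start to 5
  Position 5 ('b'): window [5,5] length 1
  Position 6 ('e'): window [5,6] length 2
  Position 7 ('d'): window [5,7] length 3
  Position 8 ('a'): window [5,8] length 4
  Position 9 ('g'): window [5,9] length 5 -- new best
Longest substring with no repeats: "bedag" with length 5

5


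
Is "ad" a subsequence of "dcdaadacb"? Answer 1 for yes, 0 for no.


Check if "ad" is a subsequence of "dcdaadacb"
Greedy scan:
  Position 0 ('d'): no match needed
  Position 1 ('c'): no match needed
  Position 2 ('d'): no match needed
  Position 3 ('a'): matches sub[0] = 'a'
  Position 4 ('a'): no match needed
  Position 5 ('d'): matches sub[1] = 'd'
  Position 6 ('a'): no match needed
  Position 7 ('c'): no match needed
  Position 8 ('b'): no match needed
All 2 characters matched => is a subsequence

1


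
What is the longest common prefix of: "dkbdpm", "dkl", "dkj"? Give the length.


Words: dkbdpm, dkl, dkj
  Position 0: all 'd' => match
  Position 1: all 'k' => match
  Position 2: ('b', 'l', 'j') => mismatch, stop
LCP = "dk" (length 2)

2


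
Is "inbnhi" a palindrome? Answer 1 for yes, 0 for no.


Input: inbnhi
Reversed: ihnbni
  Compare pos 0 ('i') with pos 5 ('i'): match
  Compare pos 1 ('n') with pos 4 ('h'): MISMATCH
  Compare pos 2 ('b') with pos 3 ('n'): MISMATCH
Result: not a palindrome

0


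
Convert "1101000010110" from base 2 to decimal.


Input: "1101000010110" in base 2
Positional expansion:
  Digit '1' (value 1) x 2^12 = 4096
  Digit '1' (value 1) x 2^11 = 2048
  Digit '0' (value 0) x 2^10 = 0
  Digit '1' (value 1) x 2^9 = 512
  Digit '0' (value 0) x 2^8 = 0
  Digit '0' (value 0) x 2^7 = 0
  Digit '0' (value 0) x 2^6 = 0
  Digit '0' (value 0) x 2^5 = 0
  Digit '1' (value 1) x 2^4 = 16
  Digit '0' (value 0) x 2^3 = 0
  Digit '1' (value 1) x 2^2 = 4
  Digit '1' (value 1) x 2^1 = 2
  Digit '0' (value 0) x 2^0 = 0
Sum = 6678

6678


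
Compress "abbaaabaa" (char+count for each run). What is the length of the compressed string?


Input: abbaaabaa
Runs:
  'a' x 1 => "a1"
  'b' x 2 => "b2"
  'a' x 3 => "a3"
  'b' x 1 => "b1"
  'a' x 2 => "a2"
Compressed: "a1b2a3b1a2"
Compressed length: 10

10


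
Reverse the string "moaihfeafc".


Input: moaihfeafc
Reading characters right to left:
  Position 9: 'c'
  Position 8: 'f'
  Position 7: 'a'
  Position 6: 'e'
  Position 5: 'f'
  Position 4: 'h'
  Position 3: 'i'
  Position 2: 'a'
  Position 1: 'o'
  Position 0: 'm'
Reversed: cfaefhiaom

cfaefhiaom


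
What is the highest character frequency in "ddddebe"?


Input: ddddebe
Character counts:
  'b': 1
  'd': 4
  'e': 2
Maximum frequency: 4

4


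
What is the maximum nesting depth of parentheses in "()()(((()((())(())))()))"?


Input: "()()(((()((())(())))()))"
Tracking depth:
  Position 0 '(': depth becomes 1
  Position 1 ')': depth becomes 0
  Position 2 '(': depth becomes 1
  Position 3 ')': depth becomes 0
  Position 4 '(': depth becomes 1
  Position 5 '(': depth becomes 2
  Position 6 '(': depth becomes 3
  Position 7 '(': depth becomes 4
  Position 8 ')': depth becomes 3
  Position 9 '(': depth becomes 4
  Position 10 '(': depth becomes 5
  Position 11 '(': depth becomes 6
  Position 12 ')': depth becomes 5
  Position 13 ')': depth becomes 4
  Position 14 '(': depth becomes 5
  Position 15 '(': depth becomes 6
  Position 16 ')': depth becomes 5
  Position 17 ')': depth becomes 4
  Position 18 ')': depth becomes 3
  Position 19 ')': depth becomes 2
  Position 20 '(': depth becomes 3
  Position 21 ')': depth becomes 2
  Position 22 ')': depth becomes 1
  Position 23 ')': depth becomes 0
Maximum depth reached: 6

6


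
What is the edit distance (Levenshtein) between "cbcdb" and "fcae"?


Computing edit distance: "cbcdb" -> "fcae"
DP table:
           f    c    a    e
      0    1    2    3    4
  c   1    1    1    2    3
  b   2    2    2    2    3
  c   3    3    2    3    3
  d   4    4    3    3    4
  b   5    5    4    4    4
Edit distance = dp[5][4] = 4

4


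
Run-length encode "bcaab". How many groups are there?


Input: bcaab
Scanning for consecutive runs:
  Group 1: 'b' x 1 (positions 0-0)
  Group 2: 'c' x 1 (positions 1-1)
  Group 3: 'a' x 2 (positions 2-3)
  Group 4: 'b' x 1 (positions 4-4)
Total groups: 4

4


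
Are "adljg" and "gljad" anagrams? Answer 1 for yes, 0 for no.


Strings: "adljg", "gljad"
Sorted first:  adgjl
Sorted second: adgjl
Sorted forms match => anagrams

1


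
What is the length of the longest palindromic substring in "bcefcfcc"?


Input: "bcefcfcc"
Checking substrings for palindromes:
  [3:6] "fcf" (len 3) => palindrome
  [4:7] "cfc" (len 3) => palindrome
  [6:8] "cc" (len 2) => palindrome
Longest palindromic substring: "fcf" with length 3

3


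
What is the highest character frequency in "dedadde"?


Input: dedadde
Character counts:
  'a': 1
  'd': 4
  'e': 2
Maximum frequency: 4

4


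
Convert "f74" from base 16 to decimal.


Input: "f74" in base 16
Positional expansion:
  Digit 'f' (value 15) x 16^2 = 3840
  Digit '7' (value 7) x 16^1 = 112
  Digit '4' (value 4) x 16^0 = 4
Sum = 3956

3956


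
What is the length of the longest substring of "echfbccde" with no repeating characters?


Input: "echfbccde"
Sliding window (track last position of each char):
  Position 0 ('e'): window [0,0] length 1 -- new best
  Position 1 ('c'): window [0,1] length 2 -- new best
  Position 2 ('h'): window [0,2] length 3 -- new best
  Position 3 ('f'): window [0,3] length 4 -- new best
  Position 4 ('b'): window [0,4] length 5 -- new best
  Position 5 ('c'): repeat (last at 1), move window start to 2
  Position 5 ('c'): window [2,5] length 4
  Position 6 ('c'): repeat (last at 5), move window start to 6
  Position 6 ('c'): window [6,6] length 1
  Position 7 ('d'): window [6,7] length 2
  Position 8 ('e'): window [6,8] length 3
Longest substring with no repeats: "echfb" with length 5

5


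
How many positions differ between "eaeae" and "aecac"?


Comparing "eaeae" and "aecac" position by position:
  Position 0: 'e' vs 'a' => DIFFER
  Position 1: 'a' vs 'e' => DIFFER
  Position 2: 'e' vs 'c' => DIFFER
  Position 3: 'a' vs 'a' => same
  Position 4: 'e' vs 'c' => DIFFER
Positions that differ: 4

4


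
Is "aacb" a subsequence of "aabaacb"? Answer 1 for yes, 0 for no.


Check if "aacb" is a subsequence of "aabaacb"
Greedy scan:
  Position 0 ('a'): matches sub[0] = 'a'
  Position 1 ('a'): matches sub[1] = 'a'
  Position 2 ('b'): no match needed
  Position 3 ('a'): no match needed
  Position 4 ('a'): no match needed
  Position 5 ('c'): matches sub[2] = 'c'
  Position 6 ('b'): matches sub[3] = 'b'
All 4 characters matched => is a subsequence

1


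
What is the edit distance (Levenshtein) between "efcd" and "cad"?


Computing edit distance: "efcd" -> "cad"
DP table:
           c    a    d
      0    1    2    3
  e   1    1    2    3
  f   2    2    2    3
  c   3    2    3    3
  d   4    3    3    3
Edit distance = dp[4][3] = 3

3


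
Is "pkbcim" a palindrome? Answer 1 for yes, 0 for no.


Input: pkbcim
Reversed: micbkp
  Compare pos 0 ('p') with pos 5 ('m'): MISMATCH
  Compare pos 1 ('k') with pos 4 ('i'): MISMATCH
  Compare pos 2 ('b') with pos 3 ('c'): MISMATCH
Result: not a palindrome

0


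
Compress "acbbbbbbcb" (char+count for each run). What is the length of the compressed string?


Input: acbbbbbbcb
Runs:
  'a' x 1 => "a1"
  'c' x 1 => "c1"
  'b' x 6 => "b6"
  'c' x 1 => "c1"
  'b' x 1 => "b1"
Compressed: "a1c1b6c1b1"
Compressed length: 10

10


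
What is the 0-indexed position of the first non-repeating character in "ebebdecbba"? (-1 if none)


Input: ebebdecbba
Character frequencies:
  'a': 1
  'b': 4
  'c': 1
  'd': 1
  'e': 3
Scanning left to right for freq == 1:
  Position 0 ('e'): freq=3, skip
  Position 1 ('b'): freq=4, skip
  Position 2 ('e'): freq=3, skip
  Position 3 ('b'): freq=4, skip
  Position 4 ('d'): unique! => answer = 4

4


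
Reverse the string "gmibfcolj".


Input: gmibfcolj
Reading characters right to left:
  Position 8: 'j'
  Position 7: 'l'
  Position 6: 'o'
  Position 5: 'c'
  Position 4: 'f'
  Position 3: 'b'
  Position 2: 'i'
  Position 1: 'm'
  Position 0: 'g'
Reversed: jlocfbimg

jlocfbimg


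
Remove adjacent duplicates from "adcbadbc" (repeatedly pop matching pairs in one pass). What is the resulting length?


Input: adcbadbc
Stack-based adjacent duplicate removal:
  Read 'a': push. Stack: a
  Read 'd': push. Stack: ad
  Read 'c': push. Stack: adc
  Read 'b': push. Stack: adcb
  Read 'a': push. Stack: adcba
  Read 'd': push. Stack: adcbad
  Read 'b': push. Stack: adcbadb
  Read 'c': push. Stack: adcbadbc
Final stack: "adcbadbc" (length 8)

8


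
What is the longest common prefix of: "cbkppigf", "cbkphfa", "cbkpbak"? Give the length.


Words: cbkppigf, cbkphfa, cbkpbak
  Position 0: all 'c' => match
  Position 1: all 'b' => match
  Position 2: all 'k' => match
  Position 3: all 'p' => match
  Position 4: ('p', 'h', 'b') => mismatch, stop
LCP = "cbkp" (length 4)

4


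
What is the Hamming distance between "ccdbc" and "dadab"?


Comparing "ccdbc" and "dadab" position by position:
  Position 0: 'c' vs 'd' => differ
  Position 1: 'c' vs 'a' => differ
  Position 2: 'd' vs 'd' => same
  Position 3: 'b' vs 'a' => differ
  Position 4: 'c' vs 'b' => differ
Total differences (Hamming distance): 4

4


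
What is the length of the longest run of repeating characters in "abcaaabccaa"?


Input: "abcaaabccaa"
Scanning for longest run:
  Position 1 ('b'): new char, reset run to 1
  Position 2 ('c'): new char, reset run to 1
  Position 3 ('a'): new char, reset run to 1
  Position 4 ('a'): continues run of 'a', length=2
  Position 5 ('a'): continues run of 'a', length=3
  Position 6 ('b'): new char, reset run to 1
  Position 7 ('c'): new char, reset run to 1
  Position 8 ('c'): continues run of 'c', length=2
  Position 9 ('a'): new char, reset run to 1
  Position 10 ('a'): continues run of 'a', length=2
Longest run: 'a' with length 3

3


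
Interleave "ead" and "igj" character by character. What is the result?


Interleaving "ead" and "igj":
  Position 0: 'e' from first, 'i' from second => "ei"
  Position 1: 'a' from first, 'g' from second => "ag"
  Position 2: 'd' from first, 'j' from second => "dj"
Result: eiagdj

eiagdj


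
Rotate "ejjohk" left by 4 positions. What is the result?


Input: "ejjohk", rotate left by 4
First 4 characters: "ejjo"
Remaining characters: "hk"
Concatenate remaining + first: "hk" + "ejjo" = "hkejjo"

hkejjo


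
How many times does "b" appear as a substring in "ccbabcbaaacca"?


Searching for "b" in "ccbabcbaaacca"
Scanning each position:
  Position 0: "c" => no
  Position 1: "c" => no
  Position 2: "b" => MATCH
  Position 3: "a" => no
  Position 4: "b" => MATCH
  Position 5: "c" => no
  Position 6: "b" => MATCH
  Position 7: "a" => no
  Position 8: "a" => no
  Position 9: "a" => no
  Position 10: "c" => no
  Position 11: "c" => no
  Position 12: "a" => no
Total occurrences: 3

3
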